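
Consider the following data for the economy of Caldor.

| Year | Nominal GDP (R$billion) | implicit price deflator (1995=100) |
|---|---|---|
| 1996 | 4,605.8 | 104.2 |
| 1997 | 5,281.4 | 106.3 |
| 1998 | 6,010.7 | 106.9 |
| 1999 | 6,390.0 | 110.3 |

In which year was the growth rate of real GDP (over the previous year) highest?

1997: real = 5281.4/1.063 = 4968.39; growth vs 1996 (4420.15) = 12.40%.
1998: real = 6010.7/1.069 = 5622.73; growth vs 1997 (4968.39) = 13.17%.
1999: real = 6390.0/1.103 = 5793.29; growth vs 1998 (5622.73) = 3.03%.

1998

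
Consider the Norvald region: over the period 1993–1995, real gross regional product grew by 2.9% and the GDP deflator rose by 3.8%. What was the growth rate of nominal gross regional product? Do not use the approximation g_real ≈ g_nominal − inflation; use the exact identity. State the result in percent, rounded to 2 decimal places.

(1 + g_nom) = (1 + g_real)(1 + π) = 1.0290 × 1.0380 = 1.06810.

6.81%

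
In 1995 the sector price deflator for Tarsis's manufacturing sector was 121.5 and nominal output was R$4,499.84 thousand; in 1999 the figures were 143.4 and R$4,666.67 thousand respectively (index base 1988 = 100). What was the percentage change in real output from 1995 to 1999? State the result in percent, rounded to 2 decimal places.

Deflate each year: 1995 → 4499.84/1.215 = 3703.57; 1999 → 4666.67/1.434 = 3254.30.
So real output changed by 3254.30/3703.57 − 1 = -0.1213, i.e. -12.13%.

-12.13%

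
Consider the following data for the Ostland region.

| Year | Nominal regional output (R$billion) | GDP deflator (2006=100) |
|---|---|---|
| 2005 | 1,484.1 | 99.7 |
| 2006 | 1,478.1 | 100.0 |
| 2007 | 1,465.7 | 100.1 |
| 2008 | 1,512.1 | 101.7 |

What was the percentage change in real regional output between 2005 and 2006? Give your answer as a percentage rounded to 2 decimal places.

-0.70%

Real regional output 2005 = 1484.1/0.997 = 1488.57.
Real regional output 2006 = 1478.1/1.000 = 1478.10.
Change = 1478.10/1488.57 − 1 = -0.0070.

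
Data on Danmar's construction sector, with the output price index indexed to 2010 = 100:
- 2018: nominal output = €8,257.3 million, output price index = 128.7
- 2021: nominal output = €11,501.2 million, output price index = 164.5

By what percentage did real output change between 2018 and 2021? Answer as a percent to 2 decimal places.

Real output 2018 = 8257.3 / 1.287 = 6415.93.
Real output 2021 = 11501.2 / 1.645 = 6991.61.
Real growth = 6991.61 / 6415.93 − 1 = 0.0897.

8.97%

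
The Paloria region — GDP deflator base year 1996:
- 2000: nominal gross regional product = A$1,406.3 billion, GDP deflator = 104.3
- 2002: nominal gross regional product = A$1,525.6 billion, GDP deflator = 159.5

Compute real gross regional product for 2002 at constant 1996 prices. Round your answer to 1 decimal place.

Real gross regional product = Nominal / (GDP deflator/100) = 1525.6 / 1.595 = 956.49.

A$956.5 billion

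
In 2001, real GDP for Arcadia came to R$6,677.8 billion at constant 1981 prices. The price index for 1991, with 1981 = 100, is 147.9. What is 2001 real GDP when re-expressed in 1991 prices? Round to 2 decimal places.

Real GDP in 1991 prices = Real GDP in 1981 prices × (P_1991/P_1981) = 6677.8 × 1.479 = 9876.47.

R$9,876.47 billion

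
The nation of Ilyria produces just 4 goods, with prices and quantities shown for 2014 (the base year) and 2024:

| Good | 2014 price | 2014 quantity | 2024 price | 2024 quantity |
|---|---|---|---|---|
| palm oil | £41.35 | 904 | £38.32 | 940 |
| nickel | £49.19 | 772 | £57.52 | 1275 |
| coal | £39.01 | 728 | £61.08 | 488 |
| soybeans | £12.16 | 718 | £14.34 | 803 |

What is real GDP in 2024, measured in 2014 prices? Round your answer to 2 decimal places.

Real GDP 2024 = Σ (p_2014 × q_2024) = 41.35·940 + 49.19·1275 + 39.01·488 + 12.16·803 = 130387.61.

£130387.61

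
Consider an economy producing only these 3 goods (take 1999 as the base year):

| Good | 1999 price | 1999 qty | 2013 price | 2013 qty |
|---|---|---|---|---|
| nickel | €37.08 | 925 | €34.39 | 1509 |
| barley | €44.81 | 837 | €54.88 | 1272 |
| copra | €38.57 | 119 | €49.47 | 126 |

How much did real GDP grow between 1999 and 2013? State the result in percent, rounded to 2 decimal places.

Real GDP 1999 = Nominal GDP 1999 = 37.08·925 + 44.81·837 + 38.57·119 = 76394.80.
Real GDP 2013 (at 1999 prices) = 37.08·1509 + 44.81·1272 + 38.57·126 = 117811.86.
Real growth = 117811.86/76394.80 − 1 = 0.5421.

54.21%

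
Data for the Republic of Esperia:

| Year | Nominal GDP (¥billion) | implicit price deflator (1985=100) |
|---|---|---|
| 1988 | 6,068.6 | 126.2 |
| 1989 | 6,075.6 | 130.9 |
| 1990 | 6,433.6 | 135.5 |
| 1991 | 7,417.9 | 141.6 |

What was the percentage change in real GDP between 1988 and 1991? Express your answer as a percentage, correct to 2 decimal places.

Real GDP 1988 = 6068.6/1.262 = 4808.72.
Real GDP 1991 = 7417.9/1.416 = 5238.63.
Change = 5238.63/4808.72 − 1 = 0.0894.

8.94%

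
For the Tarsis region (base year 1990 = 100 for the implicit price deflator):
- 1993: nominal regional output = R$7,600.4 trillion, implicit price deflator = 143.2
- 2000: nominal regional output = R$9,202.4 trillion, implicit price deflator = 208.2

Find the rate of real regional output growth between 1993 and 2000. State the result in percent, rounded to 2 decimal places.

-16.72%

Real regional output 1993 = 7600.4 / 1.432 = 5307.54.
Real regional output 2000 = 9202.4 / 2.082 = 4419.98.
Real growth = 4419.98 / 5307.54 − 1 = -0.1672.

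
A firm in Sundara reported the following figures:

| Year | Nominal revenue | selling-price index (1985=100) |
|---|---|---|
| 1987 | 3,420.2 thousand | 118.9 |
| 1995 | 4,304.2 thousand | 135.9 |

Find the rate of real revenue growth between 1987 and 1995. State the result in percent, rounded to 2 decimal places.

Deflate each year: 1987 → 3420.2/1.189 = 2876.53; 1995 → 4304.2/1.359 = 3167.18.
So real revenue changed by 3167.18/2876.53 − 1 = 0.1010, i.e. 10.10%.

10.10%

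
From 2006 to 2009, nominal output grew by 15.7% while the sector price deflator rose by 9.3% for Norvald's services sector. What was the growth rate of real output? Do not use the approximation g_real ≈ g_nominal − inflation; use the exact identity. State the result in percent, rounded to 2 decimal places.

(1 + g_nom) = (1 + g_real)(1 + π), so g_real = 1.1570 / 1.0930 − 1 = 0.05855.

5.86%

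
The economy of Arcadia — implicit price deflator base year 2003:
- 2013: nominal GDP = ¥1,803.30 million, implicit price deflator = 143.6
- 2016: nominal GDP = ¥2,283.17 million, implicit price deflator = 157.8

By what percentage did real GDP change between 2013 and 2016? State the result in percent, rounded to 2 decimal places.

15.22%

Real GDP 2013 = 1803.30 / 1.436 = 1255.78.
Real GDP 2016 = 2283.17 / 1.578 = 1446.88.
Real growth = 1446.88 / 1255.78 − 1 = 0.1522.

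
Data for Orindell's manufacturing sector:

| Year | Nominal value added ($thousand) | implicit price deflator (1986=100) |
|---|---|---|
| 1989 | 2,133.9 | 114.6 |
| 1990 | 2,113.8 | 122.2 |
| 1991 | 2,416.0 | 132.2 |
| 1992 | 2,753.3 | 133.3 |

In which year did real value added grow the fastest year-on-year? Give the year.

1990: real = 2113.8/1.222 = 1729.79; growth vs 1989 (1862.04) = -7.10%.
1991: real = 2416.0/1.322 = 1827.53; growth vs 1990 (1729.79) = 5.65%.
1992: real = 2753.3/1.333 = 2065.49; growth vs 1991 (1827.53) = 13.02%.

1992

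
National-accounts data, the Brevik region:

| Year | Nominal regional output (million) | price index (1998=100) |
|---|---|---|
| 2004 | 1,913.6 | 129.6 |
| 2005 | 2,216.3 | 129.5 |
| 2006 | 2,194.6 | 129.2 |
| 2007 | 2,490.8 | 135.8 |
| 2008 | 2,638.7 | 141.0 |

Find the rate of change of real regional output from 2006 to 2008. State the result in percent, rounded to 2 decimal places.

Real regional output 2006 = 2194.6/1.292 = 1698.61.
Real regional output 2008 = 2638.7/1.410 = 1871.42.
Change = 1871.42/1698.61 − 1 = 0.1017.

10.17%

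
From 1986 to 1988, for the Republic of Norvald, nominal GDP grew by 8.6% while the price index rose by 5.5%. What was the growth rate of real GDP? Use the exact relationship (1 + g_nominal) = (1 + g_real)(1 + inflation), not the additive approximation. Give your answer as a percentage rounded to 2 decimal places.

2.94%

(1 + g_nom) = (1 + g_real)(1 + π), so g_real = 1.0860 / 1.0550 − 1 = 0.02938.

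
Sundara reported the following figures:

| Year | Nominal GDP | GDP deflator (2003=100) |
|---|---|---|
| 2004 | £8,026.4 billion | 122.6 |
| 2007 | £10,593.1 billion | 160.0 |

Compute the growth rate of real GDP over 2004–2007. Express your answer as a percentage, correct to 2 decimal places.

Deflate each year: 2004 → 8026.4/1.226 = 6546.82; 2007 → 10593.1/1.600 = 6620.69.
So real GDP changed by 6620.69/6546.82 − 1 = 0.0113, i.e. 1.13%.

1.13%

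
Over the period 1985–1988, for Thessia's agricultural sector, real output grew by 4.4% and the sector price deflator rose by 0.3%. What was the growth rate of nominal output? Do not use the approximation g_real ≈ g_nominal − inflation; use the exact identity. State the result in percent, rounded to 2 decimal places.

(1 + g_nom) = (1 + g_real)(1 + π) = 1.0440 × 1.0030 = 1.04713.

4.71%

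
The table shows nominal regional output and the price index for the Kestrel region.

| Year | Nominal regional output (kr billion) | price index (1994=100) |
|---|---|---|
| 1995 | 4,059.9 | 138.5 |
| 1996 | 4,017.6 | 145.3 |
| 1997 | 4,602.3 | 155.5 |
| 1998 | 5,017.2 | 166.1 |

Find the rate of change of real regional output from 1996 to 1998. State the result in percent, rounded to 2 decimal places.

Real regional output 1996 = 4017.6/1.453 = 2765.04.
Real regional output 1998 = 5017.2/1.661 = 3020.59.
Change = 3020.59/2765.04 − 1 = 0.0924.

9.24%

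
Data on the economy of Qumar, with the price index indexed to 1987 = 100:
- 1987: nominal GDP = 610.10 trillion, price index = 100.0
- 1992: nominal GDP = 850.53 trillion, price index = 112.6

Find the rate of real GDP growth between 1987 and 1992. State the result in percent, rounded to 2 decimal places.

23.81%

Deflate each year: 1987 → 610.10/1.000 = 610.10; 1992 → 850.53/1.126 = 755.36.
So real GDP changed by 755.36/610.10 − 1 = 0.2381, i.e. 23.81%.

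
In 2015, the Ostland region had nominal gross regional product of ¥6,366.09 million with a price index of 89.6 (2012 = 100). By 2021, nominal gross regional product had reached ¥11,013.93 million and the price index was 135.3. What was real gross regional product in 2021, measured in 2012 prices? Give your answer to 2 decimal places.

Real gross regional product = Nominal / (price index/100) = 11013.93 / 1.353 = 8140.38.

¥8,140.38 million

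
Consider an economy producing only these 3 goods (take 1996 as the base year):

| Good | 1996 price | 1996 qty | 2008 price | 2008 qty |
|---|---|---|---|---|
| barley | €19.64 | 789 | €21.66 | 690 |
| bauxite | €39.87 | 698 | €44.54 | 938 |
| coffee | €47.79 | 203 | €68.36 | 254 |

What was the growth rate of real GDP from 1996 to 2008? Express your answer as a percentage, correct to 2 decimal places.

18.97%

Real GDP 1996 = Nominal GDP 1996 = 19.64·789 + 39.87·698 + 47.79·203 = 53026.59.
Real GDP 2008 (at 1996 prices) = 19.64·690 + 39.87·938 + 47.79·254 = 63088.32.
Real growth = 63088.32/53026.59 − 1 = 0.1897.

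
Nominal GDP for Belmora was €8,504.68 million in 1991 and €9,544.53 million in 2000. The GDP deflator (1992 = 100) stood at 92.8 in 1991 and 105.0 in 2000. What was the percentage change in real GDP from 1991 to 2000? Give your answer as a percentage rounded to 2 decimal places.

-0.81%

Real GDP 1991 = 8504.68 / 0.928 = 9164.53.
Real GDP 2000 = 9544.53 / 1.050 = 9090.03.
Real growth = 9090.03 / 9164.53 − 1 = -0.0081.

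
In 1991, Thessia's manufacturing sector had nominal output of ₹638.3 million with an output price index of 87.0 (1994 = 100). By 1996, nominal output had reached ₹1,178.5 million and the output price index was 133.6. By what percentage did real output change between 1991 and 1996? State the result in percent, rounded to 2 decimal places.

Real output 1991 = 638.3 / 0.870 = 733.68.
Real output 1996 = 1178.5 / 1.336 = 882.11.
Real growth = 882.11 / 733.68 − 1 = 0.2023.

20.23%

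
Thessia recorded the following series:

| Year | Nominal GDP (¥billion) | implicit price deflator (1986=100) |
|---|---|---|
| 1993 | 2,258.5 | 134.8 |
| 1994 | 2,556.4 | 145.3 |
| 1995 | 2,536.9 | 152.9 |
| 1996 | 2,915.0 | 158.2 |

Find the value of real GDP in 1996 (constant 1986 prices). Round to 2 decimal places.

Real GDP 1996 = 2915.0 / 1.582 = 1842.60.

¥1,842.60 billion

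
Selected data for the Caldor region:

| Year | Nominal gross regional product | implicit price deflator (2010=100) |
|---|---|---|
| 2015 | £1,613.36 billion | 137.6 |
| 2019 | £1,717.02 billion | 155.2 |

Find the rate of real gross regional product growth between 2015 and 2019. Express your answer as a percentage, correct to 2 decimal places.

Real gross regional product 2015 = 1613.36 / 1.376 = 1172.50.
Real gross regional product 2019 = 1717.02 / 1.552 = 1106.33.
Real growth = 1106.33 / 1172.50 − 1 = -0.0564.

-5.64%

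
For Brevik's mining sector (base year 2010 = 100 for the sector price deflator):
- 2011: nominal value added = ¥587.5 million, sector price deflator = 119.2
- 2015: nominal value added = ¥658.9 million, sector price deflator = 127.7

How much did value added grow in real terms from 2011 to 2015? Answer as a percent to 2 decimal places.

Deflate each year: 2011 → 587.5/1.192 = 492.87; 2015 → 658.9/1.277 = 515.97.
So real value added changed by 515.97/492.87 − 1 = 0.0469, i.e. 4.69%.

4.69%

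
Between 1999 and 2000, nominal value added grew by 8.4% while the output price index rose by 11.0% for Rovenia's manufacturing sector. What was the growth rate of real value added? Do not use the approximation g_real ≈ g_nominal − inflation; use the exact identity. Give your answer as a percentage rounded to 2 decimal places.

(1 + g_nom) = (1 + g_real)(1 + π), so g_real = 1.0840 / 1.1100 − 1 = -0.02342.

-2.34%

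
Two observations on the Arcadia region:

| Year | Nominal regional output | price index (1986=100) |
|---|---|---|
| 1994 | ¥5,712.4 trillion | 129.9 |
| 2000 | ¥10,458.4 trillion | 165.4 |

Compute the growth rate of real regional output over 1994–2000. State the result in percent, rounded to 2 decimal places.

43.79%

Deflate each year: 1994 → 5712.4/1.299 = 4397.54; 2000 → 10458.4/1.654 = 6323.10.
So real regional output changed by 6323.10/4397.54 − 1 = 0.4379, i.e. 43.79%.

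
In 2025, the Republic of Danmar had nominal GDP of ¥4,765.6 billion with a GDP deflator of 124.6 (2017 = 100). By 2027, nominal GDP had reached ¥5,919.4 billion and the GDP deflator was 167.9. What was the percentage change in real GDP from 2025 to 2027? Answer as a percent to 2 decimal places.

Real GDP 2025 = 4765.6 / 1.246 = 3824.72.
Real GDP 2027 = 5919.4 / 1.679 = 3525.55.
Real growth = 3525.55 / 3824.72 − 1 = -0.0782.

-7.82%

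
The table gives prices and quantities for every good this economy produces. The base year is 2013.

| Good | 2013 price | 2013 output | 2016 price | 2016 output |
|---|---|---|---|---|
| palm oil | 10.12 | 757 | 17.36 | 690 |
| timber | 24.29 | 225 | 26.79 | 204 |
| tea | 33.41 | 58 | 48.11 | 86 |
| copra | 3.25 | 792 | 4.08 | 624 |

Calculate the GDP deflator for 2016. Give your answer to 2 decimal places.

143.28

Nominal GDP 2016 = 17.36·690 + 26.79·204 + 48.11·86 + 4.08·624 = 24126.94.
Real GDP 2016 (at 2013 prices) = 10.12·690 + 24.29·204 + 33.41·86 + 3.25·624 = 16839.22.
Deflator = Nominal/Real × 100 = 24126.94/16839.22 × 100 = 143.278.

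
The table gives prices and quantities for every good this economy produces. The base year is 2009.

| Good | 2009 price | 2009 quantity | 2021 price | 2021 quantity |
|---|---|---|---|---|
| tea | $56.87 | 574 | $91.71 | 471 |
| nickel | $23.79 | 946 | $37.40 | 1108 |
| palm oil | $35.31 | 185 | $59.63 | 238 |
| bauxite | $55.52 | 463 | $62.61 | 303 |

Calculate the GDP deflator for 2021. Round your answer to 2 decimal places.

150.31

Nominal GDP 2021 = 91.71·471 + 37.40·1108 + 59.63·238 + 62.61·303 = 117797.38.
Real GDP 2021 (at 2009 prices) = 56.87·471 + 23.79·1108 + 35.31·238 + 55.52·303 = 78371.43.
Deflator = Nominal/Real × 100 = 117797.38/78371.43 × 100 = 150.307.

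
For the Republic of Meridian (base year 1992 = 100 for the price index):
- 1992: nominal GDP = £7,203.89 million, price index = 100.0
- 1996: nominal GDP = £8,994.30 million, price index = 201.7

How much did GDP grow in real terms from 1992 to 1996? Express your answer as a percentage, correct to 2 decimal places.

Real GDP 1992 = 7203.89 / 1.000 = 7203.89.
Real GDP 1996 = 8994.30 / 2.017 = 4459.25.
Real growth = 4459.25 / 7203.89 − 1 = -0.3810.

-38.10%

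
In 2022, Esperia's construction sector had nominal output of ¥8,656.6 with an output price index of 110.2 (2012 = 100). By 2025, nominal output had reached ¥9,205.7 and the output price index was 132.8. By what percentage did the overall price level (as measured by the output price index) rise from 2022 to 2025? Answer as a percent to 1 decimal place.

20.5%

Price-level change = 132.8 / 110.2 − 1 = 0.2051.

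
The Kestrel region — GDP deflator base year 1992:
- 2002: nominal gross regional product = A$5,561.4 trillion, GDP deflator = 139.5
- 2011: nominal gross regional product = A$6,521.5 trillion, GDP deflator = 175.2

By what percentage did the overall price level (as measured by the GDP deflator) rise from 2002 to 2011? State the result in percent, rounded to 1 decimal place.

25.6%

Price-level change = 175.2 / 139.5 − 1 = 0.2559.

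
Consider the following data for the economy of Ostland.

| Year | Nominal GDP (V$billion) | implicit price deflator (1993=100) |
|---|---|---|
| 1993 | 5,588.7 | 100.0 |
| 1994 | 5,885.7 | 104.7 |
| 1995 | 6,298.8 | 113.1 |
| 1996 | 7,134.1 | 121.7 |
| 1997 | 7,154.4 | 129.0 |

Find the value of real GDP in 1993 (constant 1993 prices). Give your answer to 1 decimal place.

V$5,588.7 billion

Real GDP 1993 = 5588.7 / 1.000 = 5588.70.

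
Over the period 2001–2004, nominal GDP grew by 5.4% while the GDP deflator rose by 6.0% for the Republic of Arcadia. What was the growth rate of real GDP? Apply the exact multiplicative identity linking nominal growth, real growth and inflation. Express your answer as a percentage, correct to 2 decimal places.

-0.57%

(1 + g_nom) = (1 + g_real)(1 + π), so g_real = 1.0540 / 1.0600 − 1 = -0.00566.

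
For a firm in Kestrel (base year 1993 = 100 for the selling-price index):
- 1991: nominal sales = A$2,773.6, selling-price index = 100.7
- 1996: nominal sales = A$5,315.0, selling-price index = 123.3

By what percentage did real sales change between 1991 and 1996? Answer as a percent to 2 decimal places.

Real sales 1991 = 2773.6 / 1.007 = 2754.32.
Real sales 1996 = 5315.0 / 1.233 = 4310.62.
Real growth = 4310.62 / 2754.32 − 1 = 0.5650.

56.50%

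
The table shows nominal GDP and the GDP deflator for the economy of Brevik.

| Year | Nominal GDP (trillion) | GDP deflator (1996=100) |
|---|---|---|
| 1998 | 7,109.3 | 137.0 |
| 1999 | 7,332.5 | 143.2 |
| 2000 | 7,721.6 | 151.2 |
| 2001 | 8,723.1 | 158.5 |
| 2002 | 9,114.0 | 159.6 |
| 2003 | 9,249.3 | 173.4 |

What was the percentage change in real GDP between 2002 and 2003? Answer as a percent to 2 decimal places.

Real GDP 2002 = 9114.0/1.596 = 5710.53.
Real GDP 2003 = 9249.3/1.734 = 5334.08.
Change = 5334.08/5710.53 − 1 = -0.0659.

-6.59%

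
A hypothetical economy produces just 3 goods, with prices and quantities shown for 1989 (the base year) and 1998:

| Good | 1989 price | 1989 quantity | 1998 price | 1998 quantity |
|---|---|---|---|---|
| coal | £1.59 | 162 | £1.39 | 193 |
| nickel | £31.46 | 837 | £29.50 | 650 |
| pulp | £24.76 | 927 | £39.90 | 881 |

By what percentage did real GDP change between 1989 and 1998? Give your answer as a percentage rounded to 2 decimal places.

Real GDP 1989 = Nominal GDP 1989 = 1.59·162 + 31.46·837 + 24.76·927 = 49542.12.
Real GDP 1998 (at 1989 prices) = 1.59·193 + 31.46·650 + 24.76·881 = 42569.43.
Real growth = 42569.43/49542.12 − 1 = -0.1407.

-14.07%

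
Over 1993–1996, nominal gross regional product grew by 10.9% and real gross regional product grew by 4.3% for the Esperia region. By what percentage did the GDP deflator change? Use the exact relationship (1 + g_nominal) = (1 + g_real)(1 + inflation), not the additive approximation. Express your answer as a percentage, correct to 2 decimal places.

6.33%

(1 + g_nom) = (1 + g_real)(1 + π), so π = 1.1090 / 1.0430 − 1 = 0.06328.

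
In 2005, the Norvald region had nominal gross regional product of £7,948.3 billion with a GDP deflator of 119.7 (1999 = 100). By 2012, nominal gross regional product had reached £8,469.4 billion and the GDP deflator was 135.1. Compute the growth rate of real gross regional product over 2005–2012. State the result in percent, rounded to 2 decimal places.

Real gross regional product 2005 = 7948.3 / 1.197 = 6640.18.
Real gross regional product 2012 = 8469.4 / 1.351 = 6268.99.
Real growth = 6268.99 / 6640.18 − 1 = -0.0559.

-5.59%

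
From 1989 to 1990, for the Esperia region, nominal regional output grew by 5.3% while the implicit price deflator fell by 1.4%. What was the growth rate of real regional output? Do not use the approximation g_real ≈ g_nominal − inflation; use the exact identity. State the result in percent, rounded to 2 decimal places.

(1 + g_nom) = (1 + g_real)(1 + π), so g_real = 1.0530 / 0.9860 − 1 = 0.06795.

6.80%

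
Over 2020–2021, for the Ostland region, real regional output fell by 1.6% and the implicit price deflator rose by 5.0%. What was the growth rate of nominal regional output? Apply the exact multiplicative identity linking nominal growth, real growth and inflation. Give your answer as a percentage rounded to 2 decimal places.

3.32%

(1 + g_nom) = (1 + g_real)(1 + π) = 0.9840 × 1.0500 = 1.03320.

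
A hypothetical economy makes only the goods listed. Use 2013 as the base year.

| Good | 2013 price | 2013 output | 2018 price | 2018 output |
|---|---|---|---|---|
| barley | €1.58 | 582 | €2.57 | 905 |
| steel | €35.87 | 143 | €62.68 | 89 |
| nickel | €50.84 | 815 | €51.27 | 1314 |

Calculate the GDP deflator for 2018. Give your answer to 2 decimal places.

Nominal GDP 2018 = 2.57·905 + 62.68·89 + 51.27·1314 = 75273.15.
Real GDP 2018 (at 2013 prices) = 1.58·905 + 35.87·89 + 50.84·1314 = 71426.09.
Deflator = Nominal/Real × 100 = 75273.15/71426.09 × 100 = 105.386.

105.39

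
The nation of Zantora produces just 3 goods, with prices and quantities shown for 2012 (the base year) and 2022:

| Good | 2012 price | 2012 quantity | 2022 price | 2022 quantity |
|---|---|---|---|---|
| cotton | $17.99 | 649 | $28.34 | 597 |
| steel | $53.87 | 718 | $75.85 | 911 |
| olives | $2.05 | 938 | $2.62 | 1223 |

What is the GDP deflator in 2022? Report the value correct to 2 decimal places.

143.16

Nominal GDP 2022 = 28.34·597 + 75.85·911 + 2.62·1223 = 89222.59.
Real GDP 2022 (at 2012 prices) = 17.99·597 + 53.87·911 + 2.05·1223 = 62322.75.
Deflator = Nominal/Real × 100 = 89222.59/62322.75 × 100 = 143.162.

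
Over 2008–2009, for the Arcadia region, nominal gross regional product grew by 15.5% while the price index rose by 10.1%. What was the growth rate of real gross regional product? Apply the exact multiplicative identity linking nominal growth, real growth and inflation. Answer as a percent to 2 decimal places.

(1 + g_nom) = (1 + g_real)(1 + π), so g_real = 1.1550 / 1.1010 − 1 = 0.04905.

4.90%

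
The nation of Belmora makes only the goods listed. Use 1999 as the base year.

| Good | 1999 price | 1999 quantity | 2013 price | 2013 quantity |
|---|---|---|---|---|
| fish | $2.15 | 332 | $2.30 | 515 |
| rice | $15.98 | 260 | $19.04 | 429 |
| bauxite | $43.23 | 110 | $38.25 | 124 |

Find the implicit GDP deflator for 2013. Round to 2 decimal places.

Nominal GDP 2013 = 2.30·515 + 19.04·429 + 38.25·124 = 14095.66.
Real GDP 2013 (at 1999 prices) = 2.15·515 + 15.98·429 + 43.23·124 = 13323.19.
Deflator = Nominal/Real × 100 = 14095.66/13323.19 × 100 = 105.798.

105.80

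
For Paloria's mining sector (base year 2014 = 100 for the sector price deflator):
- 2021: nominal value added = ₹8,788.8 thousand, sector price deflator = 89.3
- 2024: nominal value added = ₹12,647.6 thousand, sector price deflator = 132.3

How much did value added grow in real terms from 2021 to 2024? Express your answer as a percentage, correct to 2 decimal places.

-2.87%

Deflate each year: 2021 → 8788.8/0.893 = 9841.88; 2024 → 12647.6/1.323 = 9559.79.
So real value added changed by 9559.79/9841.88 − 1 = -0.0287, i.e. -2.87%.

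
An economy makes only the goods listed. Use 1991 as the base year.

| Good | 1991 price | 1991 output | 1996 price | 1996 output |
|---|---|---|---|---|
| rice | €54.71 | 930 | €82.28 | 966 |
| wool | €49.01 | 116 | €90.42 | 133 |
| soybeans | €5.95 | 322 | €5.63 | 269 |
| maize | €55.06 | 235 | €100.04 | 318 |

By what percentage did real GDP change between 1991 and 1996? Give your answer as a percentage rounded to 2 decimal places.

Real GDP 1991 = Nominal GDP 1991 = 54.71·930 + 49.01·116 + 5.95·322 + 55.06·235 = 71420.46.
Real GDP 1996 (at 1991 prices) = 54.71·966 + 49.01·133 + 5.95·269 + 55.06·318 = 78477.82.
Real growth = 78477.82/71420.46 − 1 = 0.0988.

9.88%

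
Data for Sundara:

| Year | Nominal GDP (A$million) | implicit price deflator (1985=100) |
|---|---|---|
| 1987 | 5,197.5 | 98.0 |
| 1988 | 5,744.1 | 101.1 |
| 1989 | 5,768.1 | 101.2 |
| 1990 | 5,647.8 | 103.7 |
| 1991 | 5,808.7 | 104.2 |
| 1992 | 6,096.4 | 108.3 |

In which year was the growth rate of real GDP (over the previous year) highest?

1988

1988: real = 5744.1/1.011 = 5681.60; growth vs 1987 (5303.57) = 7.13%.
1989: real = 5768.1/1.012 = 5699.70; growth vs 1988 (5681.60) = 0.32%.
1990: real = 5647.8/1.037 = 5446.29; growth vs 1989 (5699.70) = -4.45%.
1991: real = 5808.7/1.042 = 5574.57; growth vs 1990 (5446.29) = 2.36%.
1992: real = 6096.4/1.083 = 5629.18; growth vs 1991 (5574.57) = 0.98%.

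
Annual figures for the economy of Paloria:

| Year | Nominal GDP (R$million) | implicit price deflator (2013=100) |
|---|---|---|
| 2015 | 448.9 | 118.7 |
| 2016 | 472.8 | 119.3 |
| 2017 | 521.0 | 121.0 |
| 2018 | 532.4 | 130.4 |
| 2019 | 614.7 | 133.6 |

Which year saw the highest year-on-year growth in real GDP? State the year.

2016: real = 472.8/1.193 = 396.31; growth vs 2015 (378.18) = 4.79%.
2017: real = 521.0/1.210 = 430.58; growth vs 2016 (396.31) = 8.65%.
2018: real = 532.4/1.304 = 408.28; growth vs 2017 (430.58) = -5.18%.
2019: real = 614.7/1.336 = 460.10; growth vs 2018 (408.28) = 12.69%.

2019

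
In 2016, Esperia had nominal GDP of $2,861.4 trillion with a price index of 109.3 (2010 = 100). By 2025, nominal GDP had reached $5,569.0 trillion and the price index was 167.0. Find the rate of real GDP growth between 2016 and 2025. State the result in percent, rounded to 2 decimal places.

27.38%

Real GDP 2016 = 2861.4 / 1.093 = 2617.93.
Real GDP 2025 = 5569.0 / 1.670 = 3334.73.
Real growth = 3334.73 / 2617.93 − 1 = 0.2738.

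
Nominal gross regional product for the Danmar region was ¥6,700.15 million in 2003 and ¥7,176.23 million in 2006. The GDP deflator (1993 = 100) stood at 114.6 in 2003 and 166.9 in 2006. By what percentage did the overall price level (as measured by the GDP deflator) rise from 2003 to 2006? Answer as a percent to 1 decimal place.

45.6%

Price-level change = 166.9 / 114.6 − 1 = 0.4564.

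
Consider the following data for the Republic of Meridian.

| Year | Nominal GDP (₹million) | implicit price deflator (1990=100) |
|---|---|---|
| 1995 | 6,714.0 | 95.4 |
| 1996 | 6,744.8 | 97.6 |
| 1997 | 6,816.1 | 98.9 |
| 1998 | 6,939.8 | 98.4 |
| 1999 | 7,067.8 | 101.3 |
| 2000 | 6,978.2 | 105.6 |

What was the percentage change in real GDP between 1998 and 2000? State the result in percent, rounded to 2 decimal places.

-6.30%

Real GDP 1998 = 6939.8/0.984 = 7052.64.
Real GDP 2000 = 6978.2/1.056 = 6608.14.
Change = 6608.14/7052.64 − 1 = -0.0630.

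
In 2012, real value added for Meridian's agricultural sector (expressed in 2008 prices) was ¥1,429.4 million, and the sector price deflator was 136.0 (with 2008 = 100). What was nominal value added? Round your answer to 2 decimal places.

Nominal value added = Real × (sector price deflator/100) = 1429.4 × 1.360 = 1943.98.

¥1,943.98 million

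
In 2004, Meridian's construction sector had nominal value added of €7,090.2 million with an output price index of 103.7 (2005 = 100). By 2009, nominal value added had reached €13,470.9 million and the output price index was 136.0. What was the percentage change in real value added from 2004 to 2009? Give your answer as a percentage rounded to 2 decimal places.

Deflate each year: 2004 → 7090.2/1.037 = 6837.22; 2009 → 13470.9/1.360 = 9905.07.
So real value added changed by 9905.07/6837.22 − 1 = 0.4487, i.e. 44.87%.

44.87%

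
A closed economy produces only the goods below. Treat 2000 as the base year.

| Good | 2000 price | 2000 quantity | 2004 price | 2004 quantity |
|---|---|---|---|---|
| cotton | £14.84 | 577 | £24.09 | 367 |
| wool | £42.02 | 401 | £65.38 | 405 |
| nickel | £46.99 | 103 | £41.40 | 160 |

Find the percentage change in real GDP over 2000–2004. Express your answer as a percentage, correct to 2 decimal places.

Real GDP 2000 = Nominal GDP 2000 = 14.84·577 + 42.02·401 + 46.99·103 = 30252.67.
Real GDP 2004 (at 2000 prices) = 14.84·367 + 42.02·405 + 46.99·160 = 29982.78.
Real growth = 29982.78/30252.67 − 1 = -0.0089.

-0.89%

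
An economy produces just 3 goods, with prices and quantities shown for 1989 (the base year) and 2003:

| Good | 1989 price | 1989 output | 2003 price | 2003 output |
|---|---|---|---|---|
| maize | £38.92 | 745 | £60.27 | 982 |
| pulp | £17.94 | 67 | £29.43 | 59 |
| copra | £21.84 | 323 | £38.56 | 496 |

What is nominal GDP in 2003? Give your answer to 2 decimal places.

£80047.27

Nominal GDP 2003 = Σ (p_2003 × q_2003) = 60.27·982 + 29.43·59 + 38.56·496 = 80047.27.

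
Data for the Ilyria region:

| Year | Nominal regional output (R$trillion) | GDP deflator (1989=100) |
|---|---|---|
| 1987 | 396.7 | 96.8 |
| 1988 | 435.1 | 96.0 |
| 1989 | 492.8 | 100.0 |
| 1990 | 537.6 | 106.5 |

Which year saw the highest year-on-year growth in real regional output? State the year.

1988

1988: real = 435.1/0.960 = 453.23; growth vs 1987 (409.81) = 10.60%.
1989: real = 492.8/1.000 = 492.80; growth vs 1988 (453.23) = 8.73%.
1990: real = 537.6/1.065 = 504.79; growth vs 1989 (492.80) = 2.43%.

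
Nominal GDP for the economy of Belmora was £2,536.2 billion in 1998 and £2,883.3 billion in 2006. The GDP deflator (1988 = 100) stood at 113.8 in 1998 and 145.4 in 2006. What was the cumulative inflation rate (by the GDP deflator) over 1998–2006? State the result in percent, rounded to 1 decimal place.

Price-level change = 145.4 / 113.8 − 1 = 0.2777.

27.8%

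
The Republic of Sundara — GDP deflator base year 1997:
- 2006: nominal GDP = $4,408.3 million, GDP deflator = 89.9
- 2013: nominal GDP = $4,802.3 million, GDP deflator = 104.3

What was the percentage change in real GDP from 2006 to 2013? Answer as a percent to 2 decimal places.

Real GDP 2006 = 4408.3 / 0.899 = 4903.56.
Real GDP 2013 = 4802.3 / 1.043 = 4604.31.
Real growth = 4604.31 / 4903.56 − 1 = -0.0610.

-6.10%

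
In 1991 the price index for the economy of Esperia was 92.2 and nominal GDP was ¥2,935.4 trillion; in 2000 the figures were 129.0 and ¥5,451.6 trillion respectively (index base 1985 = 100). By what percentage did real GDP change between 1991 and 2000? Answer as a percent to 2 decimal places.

Real GDP 1991 = 2935.4 / 0.922 = 3183.73.
Real GDP 2000 = 5451.6 / 1.290 = 4226.05.
Real growth = 4226.05 / 3183.73 − 1 = 0.3274.

32.74%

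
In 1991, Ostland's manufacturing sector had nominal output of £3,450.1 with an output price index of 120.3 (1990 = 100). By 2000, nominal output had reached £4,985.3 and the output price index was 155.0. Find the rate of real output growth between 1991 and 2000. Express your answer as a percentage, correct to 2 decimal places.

12.15%

Deflate each year: 1991 → 3450.1/1.203 = 2867.91; 2000 → 4985.3/1.550 = 3216.32.
So real output changed by 3216.32/2867.91 − 1 = 0.1215, i.e. 12.15%.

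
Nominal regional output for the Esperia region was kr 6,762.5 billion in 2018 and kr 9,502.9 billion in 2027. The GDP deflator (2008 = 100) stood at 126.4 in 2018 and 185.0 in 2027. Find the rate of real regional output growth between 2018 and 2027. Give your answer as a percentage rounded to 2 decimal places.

-3.99%

Real regional output 2018 = 6762.5 / 1.264 = 5350.08.
Real regional output 2027 = 9502.9 / 1.850 = 5136.70.
Real growth = 5136.70 / 5350.08 − 1 = -0.0399.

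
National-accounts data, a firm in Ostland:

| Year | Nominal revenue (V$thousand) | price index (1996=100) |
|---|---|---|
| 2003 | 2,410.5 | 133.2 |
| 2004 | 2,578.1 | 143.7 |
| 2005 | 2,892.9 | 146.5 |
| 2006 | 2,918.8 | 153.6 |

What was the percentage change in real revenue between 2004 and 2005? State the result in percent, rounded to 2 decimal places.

10.07%

Real revenue 2004 = 2578.1/1.437 = 1794.08.
Real revenue 2005 = 2892.9/1.465 = 1974.68.
Change = 1974.68/1794.08 − 1 = 0.1007.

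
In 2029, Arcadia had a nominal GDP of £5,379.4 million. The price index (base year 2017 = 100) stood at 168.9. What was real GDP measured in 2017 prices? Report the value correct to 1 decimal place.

£3,185.0 million

Real GDP = Nominal / (price index/100) = 5379.4 / 1.689 = 3184.96.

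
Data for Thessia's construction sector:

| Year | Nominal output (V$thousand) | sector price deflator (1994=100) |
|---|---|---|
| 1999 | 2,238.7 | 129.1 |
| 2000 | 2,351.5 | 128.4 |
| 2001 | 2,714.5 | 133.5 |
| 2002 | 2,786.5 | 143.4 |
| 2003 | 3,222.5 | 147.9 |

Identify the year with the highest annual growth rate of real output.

2000: real = 2351.5/1.284 = 1831.39; growth vs 1999 (1734.08) = 5.61%.
2001: real = 2714.5/1.335 = 2033.33; growth vs 2000 (1831.39) = 11.03%.
2002: real = 2786.5/1.434 = 1943.17; growth vs 2001 (2033.33) = -4.43%.
2003: real = 3222.5/1.479 = 2178.84; growth vs 2002 (1943.17) = 12.13%.

2003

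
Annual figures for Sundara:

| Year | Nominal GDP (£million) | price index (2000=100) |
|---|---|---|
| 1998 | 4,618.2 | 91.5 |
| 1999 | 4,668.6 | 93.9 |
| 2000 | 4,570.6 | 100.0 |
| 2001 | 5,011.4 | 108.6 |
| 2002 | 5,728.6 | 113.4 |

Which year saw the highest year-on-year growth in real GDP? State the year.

2002

1999: real = 4668.6/0.939 = 4971.88; growth vs 1998 (5047.21) = -1.49%.
2000: real = 4570.6/1.000 = 4570.60; growth vs 1999 (4971.88) = -8.07%.
2001: real = 5011.4/1.086 = 4614.55; growth vs 2000 (4570.60) = 0.96%.
2002: real = 5728.6/1.134 = 5051.68; growth vs 2001 (4614.55) = 9.47%.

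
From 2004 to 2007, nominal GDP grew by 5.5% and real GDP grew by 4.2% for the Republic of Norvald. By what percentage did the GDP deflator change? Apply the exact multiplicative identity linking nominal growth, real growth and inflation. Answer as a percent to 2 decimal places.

(1 + g_nom) = (1 + g_real)(1 + π), so π = 1.0550 / 1.0420 − 1 = 0.01248.

1.25%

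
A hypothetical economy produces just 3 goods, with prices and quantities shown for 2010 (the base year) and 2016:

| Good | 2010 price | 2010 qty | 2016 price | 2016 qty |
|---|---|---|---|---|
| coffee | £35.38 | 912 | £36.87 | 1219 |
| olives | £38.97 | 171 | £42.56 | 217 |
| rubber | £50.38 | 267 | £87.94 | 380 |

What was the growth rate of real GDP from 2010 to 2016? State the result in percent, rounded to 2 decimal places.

35.03%

Real GDP 2010 = Nominal GDP 2010 = 35.38·912 + 38.97·171 + 50.38·267 = 52381.89.
Real GDP 2016 (at 2010 prices) = 35.38·1219 + 38.97·217 + 50.38·380 = 70729.11.
Real growth = 70729.11/52381.89 − 1 = 0.3503.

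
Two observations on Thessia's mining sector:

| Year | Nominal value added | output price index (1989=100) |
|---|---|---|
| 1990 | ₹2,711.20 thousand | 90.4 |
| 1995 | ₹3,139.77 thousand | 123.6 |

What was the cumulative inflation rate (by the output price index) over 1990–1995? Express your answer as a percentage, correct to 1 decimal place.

36.7%

Price-level change = 123.6 / 90.4 − 1 = 0.3673.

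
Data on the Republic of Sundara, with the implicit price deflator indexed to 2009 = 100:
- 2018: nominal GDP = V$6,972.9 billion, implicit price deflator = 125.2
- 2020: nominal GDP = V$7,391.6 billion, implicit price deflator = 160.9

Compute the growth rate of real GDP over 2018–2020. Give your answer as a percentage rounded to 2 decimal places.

-17.52%

Real GDP 2018 = 6972.9 / 1.252 = 5569.41.
Real GDP 2020 = 7391.6 / 1.609 = 4593.91.
Real growth = 4593.91 / 5569.41 − 1 = -0.1752.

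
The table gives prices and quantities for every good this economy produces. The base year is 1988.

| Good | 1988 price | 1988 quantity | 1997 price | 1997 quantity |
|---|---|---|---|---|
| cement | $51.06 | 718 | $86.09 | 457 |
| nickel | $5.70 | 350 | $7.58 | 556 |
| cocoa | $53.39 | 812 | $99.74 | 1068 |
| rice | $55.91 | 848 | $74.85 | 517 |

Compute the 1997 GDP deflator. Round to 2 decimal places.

Nominal GDP 1997 = 86.09·457 + 7.58·556 + 99.74·1068 + 74.85·517 = 188777.38.
Real GDP 1997 (at 1988 prices) = 51.06·457 + 5.70·556 + 53.39·1068 + 55.91·517 = 112429.61.
Deflator = Nominal/Real × 100 = 188777.38/112429.61 × 100 = 167.907.

167.91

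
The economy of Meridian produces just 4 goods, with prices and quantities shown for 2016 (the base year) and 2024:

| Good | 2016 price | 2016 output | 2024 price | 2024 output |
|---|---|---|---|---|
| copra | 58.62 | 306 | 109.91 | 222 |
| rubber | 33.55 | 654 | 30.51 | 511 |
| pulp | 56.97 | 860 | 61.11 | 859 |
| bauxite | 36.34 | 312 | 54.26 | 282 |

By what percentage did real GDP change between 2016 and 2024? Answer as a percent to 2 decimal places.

-10.85%

Real GDP 2016 = Nominal GDP 2016 = 58.62·306 + 33.55·654 + 56.97·860 + 36.34·312 = 100211.70.
Real GDP 2024 (at 2016 prices) = 58.62·222 + 33.55·511 + 56.97·859 + 36.34·282 = 89342.80.
Real growth = 89342.80/100211.70 − 1 = -0.1085.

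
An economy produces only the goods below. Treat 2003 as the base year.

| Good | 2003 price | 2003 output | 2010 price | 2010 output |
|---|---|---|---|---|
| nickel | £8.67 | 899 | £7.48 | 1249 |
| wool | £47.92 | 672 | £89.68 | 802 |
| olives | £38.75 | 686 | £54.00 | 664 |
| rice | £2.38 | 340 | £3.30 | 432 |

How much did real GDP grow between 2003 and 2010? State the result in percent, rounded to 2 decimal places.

Real GDP 2003 = Nominal GDP 2003 = 8.67·899 + 47.92·672 + 38.75·686 + 2.38·340 = 67388.27.
Real GDP 2010 (at 2003 prices) = 8.67·1249 + 47.92·802 + 38.75·664 + 2.38·432 = 76018.83.
Real growth = 76018.83/67388.27 − 1 = 0.1281.

12.81%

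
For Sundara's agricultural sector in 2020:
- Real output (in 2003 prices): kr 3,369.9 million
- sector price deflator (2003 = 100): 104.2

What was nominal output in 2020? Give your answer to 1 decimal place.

kr 3,511.4 million

Nominal output = Real × (sector price deflator/100) = 3369.9 × 1.042 = 3511.44.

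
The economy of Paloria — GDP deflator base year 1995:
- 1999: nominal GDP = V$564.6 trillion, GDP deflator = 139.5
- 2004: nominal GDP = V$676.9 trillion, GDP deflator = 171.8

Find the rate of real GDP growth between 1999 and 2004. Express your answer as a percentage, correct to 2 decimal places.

Deflate each year: 1999 → 564.6/1.395 = 404.73; 2004 → 676.9/1.718 = 394.00.
So real GDP changed by 394.00/404.73 − 1 = -0.0265, i.e. -2.65%.

-2.65%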